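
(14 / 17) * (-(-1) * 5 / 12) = 35/102 = 0.34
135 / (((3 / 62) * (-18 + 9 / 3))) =-186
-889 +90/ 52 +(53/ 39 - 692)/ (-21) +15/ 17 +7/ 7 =-23738693/27846 = -852.50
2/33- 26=-856/33 = -25.94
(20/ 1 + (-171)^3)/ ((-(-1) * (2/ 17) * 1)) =-85003247/2 = -42501623.50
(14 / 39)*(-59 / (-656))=413/12792 = 0.03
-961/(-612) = 1.57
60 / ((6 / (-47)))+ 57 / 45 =-7031/15 = -468.73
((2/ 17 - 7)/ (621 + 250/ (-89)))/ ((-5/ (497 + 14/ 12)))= 10374819/9353230 = 1.11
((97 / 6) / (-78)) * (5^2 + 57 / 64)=-160729/29952 = -5.37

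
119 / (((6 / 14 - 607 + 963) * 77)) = 119/27445 = 0.00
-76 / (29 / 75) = -5700/29 = -196.55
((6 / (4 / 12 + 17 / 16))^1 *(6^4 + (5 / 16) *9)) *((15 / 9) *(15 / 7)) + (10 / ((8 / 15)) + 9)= 37457859/1876 = 19966.88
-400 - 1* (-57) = -343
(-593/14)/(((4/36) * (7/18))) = -48033/49 = -980.27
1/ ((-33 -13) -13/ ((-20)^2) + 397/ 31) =-12400/412003 = -0.03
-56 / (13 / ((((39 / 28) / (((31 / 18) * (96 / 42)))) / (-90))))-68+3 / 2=-82439/1240 = -66.48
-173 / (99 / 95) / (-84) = 16435/8316 = 1.98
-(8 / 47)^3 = -512/103823 = 0.00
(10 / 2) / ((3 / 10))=50/3 = 16.67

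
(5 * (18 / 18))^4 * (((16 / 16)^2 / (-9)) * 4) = -277.78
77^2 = 5929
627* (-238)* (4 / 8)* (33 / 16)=-2462229/16 = -153889.31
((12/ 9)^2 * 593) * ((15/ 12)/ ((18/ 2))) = 11860/81 = 146.42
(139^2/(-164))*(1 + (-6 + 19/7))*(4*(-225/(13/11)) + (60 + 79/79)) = -100546484/533 = -188642.56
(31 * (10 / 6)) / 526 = 155/1578 = 0.10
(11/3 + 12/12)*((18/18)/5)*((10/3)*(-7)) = -196/9 = -21.78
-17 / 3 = -5.67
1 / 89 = 0.01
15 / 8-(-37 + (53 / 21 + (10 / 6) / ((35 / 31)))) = 279/8 = 34.88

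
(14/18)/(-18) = -7/162 = -0.04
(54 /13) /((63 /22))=132/91 = 1.45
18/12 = 3/2 = 1.50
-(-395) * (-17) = -6715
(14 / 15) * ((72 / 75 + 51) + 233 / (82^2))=61182107/1260750 = 48.53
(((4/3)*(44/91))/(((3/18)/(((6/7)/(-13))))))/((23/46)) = -4224/8281 = -0.51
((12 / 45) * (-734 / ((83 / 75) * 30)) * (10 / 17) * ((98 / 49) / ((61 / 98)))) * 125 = -359660000/258213 = -1392.88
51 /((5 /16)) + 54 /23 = 19038/115 = 165.55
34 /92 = 17/46 = 0.37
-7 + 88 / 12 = 1/3 = 0.33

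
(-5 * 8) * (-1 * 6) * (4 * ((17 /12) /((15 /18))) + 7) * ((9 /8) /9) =414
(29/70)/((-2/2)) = -29/70 = -0.41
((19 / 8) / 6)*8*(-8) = -76/3 = -25.33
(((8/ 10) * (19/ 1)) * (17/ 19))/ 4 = 17/5 = 3.40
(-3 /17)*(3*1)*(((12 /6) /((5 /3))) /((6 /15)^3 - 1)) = 150/221 = 0.68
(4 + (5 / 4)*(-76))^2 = 8281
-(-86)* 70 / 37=6020/37 = 162.70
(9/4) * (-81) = -729/4 = -182.25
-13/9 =-1.44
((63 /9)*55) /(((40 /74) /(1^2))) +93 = 3221/4 = 805.25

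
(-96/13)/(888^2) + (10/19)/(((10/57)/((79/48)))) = 4217881/854256 = 4.94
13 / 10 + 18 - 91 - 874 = -9457/10 = -945.70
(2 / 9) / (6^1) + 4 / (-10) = -49/135 = -0.36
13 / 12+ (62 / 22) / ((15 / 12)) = 2203/660 = 3.34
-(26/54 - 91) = 2444/27 = 90.52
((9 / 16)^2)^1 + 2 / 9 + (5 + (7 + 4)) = 38105/2304 = 16.54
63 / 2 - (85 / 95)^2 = 22165/722 = 30.70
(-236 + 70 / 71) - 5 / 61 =-1018201/4331 = -235.10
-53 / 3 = -17.67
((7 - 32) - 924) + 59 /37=-947.41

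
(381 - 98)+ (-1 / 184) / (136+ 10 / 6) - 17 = 20213869/75992 = 266.00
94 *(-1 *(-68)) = 6392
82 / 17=4.82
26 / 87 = 0.30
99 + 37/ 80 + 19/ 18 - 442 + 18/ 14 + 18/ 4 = -1691909/5040 = -335.70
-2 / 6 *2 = -2/3 = -0.67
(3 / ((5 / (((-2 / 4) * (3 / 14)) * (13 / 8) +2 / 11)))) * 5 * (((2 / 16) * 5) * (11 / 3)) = 95/1792 = 0.05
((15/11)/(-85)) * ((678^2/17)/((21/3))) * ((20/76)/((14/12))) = -41371560/2959649 = -13.98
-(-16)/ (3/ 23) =368/3 = 122.67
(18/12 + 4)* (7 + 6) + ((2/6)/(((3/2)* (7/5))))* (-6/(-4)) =3013/42 = 71.74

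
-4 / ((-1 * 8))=1/2 = 0.50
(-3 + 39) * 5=180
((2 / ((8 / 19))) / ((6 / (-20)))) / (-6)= 95/36 = 2.64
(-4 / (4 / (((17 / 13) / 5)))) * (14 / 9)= -238/585 = -0.41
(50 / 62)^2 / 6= 0.11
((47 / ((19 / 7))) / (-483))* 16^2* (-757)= 9108224/1311 = 6947.54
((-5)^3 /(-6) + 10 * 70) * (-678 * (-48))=23458800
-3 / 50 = -0.06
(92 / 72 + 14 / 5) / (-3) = -367/270 = -1.36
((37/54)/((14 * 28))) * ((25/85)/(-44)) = -185/15833664 = 0.00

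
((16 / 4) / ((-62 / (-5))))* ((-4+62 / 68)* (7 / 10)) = -735/1054 = -0.70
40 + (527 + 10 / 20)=567.50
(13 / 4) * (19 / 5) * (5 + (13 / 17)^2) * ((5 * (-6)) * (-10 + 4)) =3587922/289 = 12414.96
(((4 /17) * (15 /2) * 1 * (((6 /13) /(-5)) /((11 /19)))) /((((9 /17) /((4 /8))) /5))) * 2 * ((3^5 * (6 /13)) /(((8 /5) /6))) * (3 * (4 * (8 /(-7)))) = 199454400/13013 = 15327.32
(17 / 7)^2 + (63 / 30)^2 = 50509/4900 = 10.31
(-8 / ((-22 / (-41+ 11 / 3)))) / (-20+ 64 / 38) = 2128/2871 = 0.74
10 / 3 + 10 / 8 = 55/12 = 4.58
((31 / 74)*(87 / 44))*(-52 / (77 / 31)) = -17.34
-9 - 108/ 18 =-15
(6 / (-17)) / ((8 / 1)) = -3/68 = -0.04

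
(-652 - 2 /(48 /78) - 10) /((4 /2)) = -2661/8 = -332.62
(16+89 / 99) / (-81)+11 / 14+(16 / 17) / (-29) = 30143735/55347138 = 0.54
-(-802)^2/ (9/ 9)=-643204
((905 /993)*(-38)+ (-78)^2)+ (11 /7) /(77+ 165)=925082381/152922 = 6049.37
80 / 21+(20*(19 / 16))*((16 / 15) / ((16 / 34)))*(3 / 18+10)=138881/252 = 551.12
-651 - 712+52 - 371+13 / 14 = -1681.07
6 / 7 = 0.86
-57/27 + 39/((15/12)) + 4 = 1489/45 = 33.09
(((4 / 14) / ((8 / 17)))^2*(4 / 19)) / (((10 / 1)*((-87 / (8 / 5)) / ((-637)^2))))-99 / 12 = -10936561/165300 = -66.16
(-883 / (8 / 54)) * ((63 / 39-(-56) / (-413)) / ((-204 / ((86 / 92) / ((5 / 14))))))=542994669/4798352 = 113.16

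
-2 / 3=-0.67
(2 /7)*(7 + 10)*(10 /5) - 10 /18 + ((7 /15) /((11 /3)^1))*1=32176/3465 = 9.29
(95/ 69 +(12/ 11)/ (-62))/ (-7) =-31981/164703 = -0.19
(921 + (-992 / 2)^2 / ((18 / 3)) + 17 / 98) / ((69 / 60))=36455.51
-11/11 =-1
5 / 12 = 0.42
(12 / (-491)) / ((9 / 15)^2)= -100/1473 = -0.07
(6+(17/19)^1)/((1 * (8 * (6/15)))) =655/304 = 2.15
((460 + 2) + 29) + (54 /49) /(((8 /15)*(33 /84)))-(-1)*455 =73247/77 = 951.26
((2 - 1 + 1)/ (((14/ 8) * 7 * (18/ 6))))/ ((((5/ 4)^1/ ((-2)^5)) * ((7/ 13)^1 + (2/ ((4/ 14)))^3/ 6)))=-26624/1102745 = -0.02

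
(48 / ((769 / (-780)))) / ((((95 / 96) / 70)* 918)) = -931840/248387 = -3.75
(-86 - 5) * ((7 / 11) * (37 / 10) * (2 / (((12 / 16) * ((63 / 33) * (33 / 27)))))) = -13468/55 = -244.87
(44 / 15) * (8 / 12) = 88/45 = 1.96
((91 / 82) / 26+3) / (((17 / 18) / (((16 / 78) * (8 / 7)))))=47904/63427 = 0.76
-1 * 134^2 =-17956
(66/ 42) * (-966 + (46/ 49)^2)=-25489750/16807 = -1516.62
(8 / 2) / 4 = 1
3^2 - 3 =6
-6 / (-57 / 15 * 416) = 15/3952 = 0.00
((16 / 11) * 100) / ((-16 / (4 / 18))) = -200/99 = -2.02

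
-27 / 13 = -2.08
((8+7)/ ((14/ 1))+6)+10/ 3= 437/42 = 10.40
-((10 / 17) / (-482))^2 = -25/16785409 = 0.00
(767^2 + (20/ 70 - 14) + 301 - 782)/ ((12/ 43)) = 14743840/7 = 2106262.86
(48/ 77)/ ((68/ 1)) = 12/1309 = 0.01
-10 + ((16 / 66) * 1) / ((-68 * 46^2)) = -5935381/593538 = -10.00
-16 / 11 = -1.45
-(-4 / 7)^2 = -16/49 = -0.33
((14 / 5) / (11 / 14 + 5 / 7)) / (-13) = -28/195 = -0.14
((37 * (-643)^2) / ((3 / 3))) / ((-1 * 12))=-15297613/12 = -1274801.08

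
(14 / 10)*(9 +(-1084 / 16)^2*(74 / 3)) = 19022731/120 = 158522.76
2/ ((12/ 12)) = 2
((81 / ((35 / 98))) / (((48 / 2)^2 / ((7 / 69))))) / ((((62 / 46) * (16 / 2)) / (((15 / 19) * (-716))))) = -78939/37696 = -2.09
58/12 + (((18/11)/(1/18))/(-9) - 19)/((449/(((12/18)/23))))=3293333/681582 = 4.83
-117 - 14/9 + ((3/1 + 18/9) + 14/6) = -1001/9 = -111.22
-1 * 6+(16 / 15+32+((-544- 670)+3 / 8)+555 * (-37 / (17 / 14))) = -36919379/2040 = -18097.73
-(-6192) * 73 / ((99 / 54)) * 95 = 257649120/11 = 23422647.27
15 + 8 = 23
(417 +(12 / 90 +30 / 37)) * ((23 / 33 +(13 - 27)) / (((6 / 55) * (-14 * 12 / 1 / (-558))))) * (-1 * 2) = 450961433/1332 = 338559.63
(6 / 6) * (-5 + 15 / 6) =-5/2 = -2.50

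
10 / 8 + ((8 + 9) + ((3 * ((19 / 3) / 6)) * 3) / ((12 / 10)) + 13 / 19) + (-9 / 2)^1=1274/57 = 22.35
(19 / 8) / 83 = 0.03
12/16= 3/4 = 0.75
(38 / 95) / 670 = 1/1675 = 0.00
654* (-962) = -629148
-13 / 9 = -1.44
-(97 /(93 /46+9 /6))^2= -4977361/6561 = -758.63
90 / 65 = 18/13 = 1.38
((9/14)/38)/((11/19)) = 9/308 = 0.03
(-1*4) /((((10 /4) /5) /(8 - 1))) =-56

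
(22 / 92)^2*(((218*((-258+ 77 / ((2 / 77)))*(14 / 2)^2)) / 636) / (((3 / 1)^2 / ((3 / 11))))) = 318019163/4037328 = 78.77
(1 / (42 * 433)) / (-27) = -1/491022 = 0.00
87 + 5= 92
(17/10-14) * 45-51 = -1209/2 = -604.50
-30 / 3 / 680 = -0.01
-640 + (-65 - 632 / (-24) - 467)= -1145.67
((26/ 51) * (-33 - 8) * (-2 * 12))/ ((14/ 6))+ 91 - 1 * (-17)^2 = 2022/119 = 16.99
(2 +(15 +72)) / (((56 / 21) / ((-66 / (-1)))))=8811/4 = 2202.75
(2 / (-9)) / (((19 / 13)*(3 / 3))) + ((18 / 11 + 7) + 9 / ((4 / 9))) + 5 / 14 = 1532189/52668 = 29.09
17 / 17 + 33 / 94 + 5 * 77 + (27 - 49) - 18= 32557/94 = 346.35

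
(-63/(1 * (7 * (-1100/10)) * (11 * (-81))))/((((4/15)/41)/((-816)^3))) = 928203264/121 = 7671101.36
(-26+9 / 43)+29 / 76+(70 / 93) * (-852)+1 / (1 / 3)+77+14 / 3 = -176893729/303924 = -582.03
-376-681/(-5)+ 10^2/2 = -949/5 = -189.80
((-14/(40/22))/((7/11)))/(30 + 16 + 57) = -121/1030 = -0.12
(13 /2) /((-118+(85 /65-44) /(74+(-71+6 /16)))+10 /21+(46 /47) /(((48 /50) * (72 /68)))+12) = -6004908/108282827 = -0.06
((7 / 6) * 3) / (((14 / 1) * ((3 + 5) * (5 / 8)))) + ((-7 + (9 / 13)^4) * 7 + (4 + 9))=-19616819/571220 = -34.34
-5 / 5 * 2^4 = -16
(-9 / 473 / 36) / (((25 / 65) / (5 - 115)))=13/86 = 0.15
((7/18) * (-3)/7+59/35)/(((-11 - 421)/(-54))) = 319/1680 = 0.19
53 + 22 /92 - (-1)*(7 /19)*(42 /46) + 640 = 606185/874 = 693.58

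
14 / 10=7/5 = 1.40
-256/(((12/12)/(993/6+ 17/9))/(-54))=2313984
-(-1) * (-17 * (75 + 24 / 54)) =-11543/9 = -1282.56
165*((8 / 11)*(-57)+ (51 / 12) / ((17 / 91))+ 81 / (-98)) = -631635/196 = -3222.63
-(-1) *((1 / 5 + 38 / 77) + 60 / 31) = 31377/11935 = 2.63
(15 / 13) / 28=15/364 = 0.04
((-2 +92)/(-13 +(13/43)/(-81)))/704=-156735/15942784 = -0.01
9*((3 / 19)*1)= 27/19 = 1.42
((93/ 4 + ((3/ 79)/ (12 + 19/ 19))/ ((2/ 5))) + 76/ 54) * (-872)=-596384998/27729 = -21507.63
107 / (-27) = -107/27 = -3.96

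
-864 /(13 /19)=-16416/13 = -1262.77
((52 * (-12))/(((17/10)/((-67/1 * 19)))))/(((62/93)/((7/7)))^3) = 26809380/17 = 1577022.35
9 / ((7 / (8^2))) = 576/7 = 82.29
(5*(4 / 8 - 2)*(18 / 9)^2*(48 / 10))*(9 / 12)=-108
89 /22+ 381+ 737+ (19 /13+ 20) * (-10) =259525/286 = 907.43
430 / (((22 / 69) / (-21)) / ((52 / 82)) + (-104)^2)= 8099910/203740541 = 0.04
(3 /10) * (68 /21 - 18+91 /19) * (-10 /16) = 3979/2128 = 1.87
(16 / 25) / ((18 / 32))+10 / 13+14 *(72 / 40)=79288/2925 = 27.11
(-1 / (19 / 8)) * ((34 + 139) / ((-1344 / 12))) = 173/266 = 0.65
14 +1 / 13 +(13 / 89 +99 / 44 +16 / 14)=570683/32396 = 17.62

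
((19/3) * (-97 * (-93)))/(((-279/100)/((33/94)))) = -1013650/141 = -7189.01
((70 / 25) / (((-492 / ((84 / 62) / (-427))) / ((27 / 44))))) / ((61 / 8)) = 378/260116505 = 0.00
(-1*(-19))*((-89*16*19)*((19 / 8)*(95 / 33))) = -115985690/33 = -3514717.88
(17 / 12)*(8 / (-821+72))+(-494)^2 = 548348858/2247 = 244035.98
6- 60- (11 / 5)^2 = -1471/25 = -58.84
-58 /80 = -29/40 = -0.72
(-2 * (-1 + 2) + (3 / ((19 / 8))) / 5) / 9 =-166/855 = -0.19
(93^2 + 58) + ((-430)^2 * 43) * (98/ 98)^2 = 7959407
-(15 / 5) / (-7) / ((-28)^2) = 3/5488 = 0.00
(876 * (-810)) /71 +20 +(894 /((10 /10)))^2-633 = 55992673/71 = 788629.20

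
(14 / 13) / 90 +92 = 92.01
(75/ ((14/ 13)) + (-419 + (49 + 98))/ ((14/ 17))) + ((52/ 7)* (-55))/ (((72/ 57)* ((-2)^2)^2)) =-188737/672 = -280.86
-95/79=-1.20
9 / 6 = 3/2 = 1.50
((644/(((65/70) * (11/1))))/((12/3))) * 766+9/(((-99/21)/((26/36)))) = 12072.50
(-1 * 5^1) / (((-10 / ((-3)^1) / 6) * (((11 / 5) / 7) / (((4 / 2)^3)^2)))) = -1832.73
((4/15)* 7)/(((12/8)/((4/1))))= 4.98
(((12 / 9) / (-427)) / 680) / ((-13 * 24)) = 1/67944240 = 0.00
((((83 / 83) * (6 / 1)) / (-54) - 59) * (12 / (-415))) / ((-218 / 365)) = -77672/27141 = -2.86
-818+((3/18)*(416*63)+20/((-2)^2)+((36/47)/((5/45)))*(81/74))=6195267/1739 = 3562.55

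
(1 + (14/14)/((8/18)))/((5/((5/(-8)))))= -13/32 = -0.41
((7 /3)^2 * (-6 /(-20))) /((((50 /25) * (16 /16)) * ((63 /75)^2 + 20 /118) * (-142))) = -361375/54986376 = -0.01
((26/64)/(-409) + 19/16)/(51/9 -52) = -46587/1819232 = -0.03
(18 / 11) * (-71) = -1278/11 = -116.18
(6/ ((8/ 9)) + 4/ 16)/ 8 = 7/8 = 0.88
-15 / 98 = -0.15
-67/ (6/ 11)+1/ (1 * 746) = -137449/1119 = -122.83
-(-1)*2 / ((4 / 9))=9/2 = 4.50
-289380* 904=-261599520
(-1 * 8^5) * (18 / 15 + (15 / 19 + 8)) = -31096832/95 = -327335.07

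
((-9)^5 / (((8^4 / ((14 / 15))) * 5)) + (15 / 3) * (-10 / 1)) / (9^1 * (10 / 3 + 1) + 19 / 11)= -29675591/22937600 = -1.29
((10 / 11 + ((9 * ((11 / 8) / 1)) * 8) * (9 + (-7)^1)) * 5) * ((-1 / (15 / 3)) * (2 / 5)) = -4376/55 = -79.56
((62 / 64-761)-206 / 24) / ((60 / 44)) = -811657/1440 = -563.65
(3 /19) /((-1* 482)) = -3/9158 = 0.00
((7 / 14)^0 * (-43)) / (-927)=43/927 = 0.05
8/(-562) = -4/281 = -0.01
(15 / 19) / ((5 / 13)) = 39/19 = 2.05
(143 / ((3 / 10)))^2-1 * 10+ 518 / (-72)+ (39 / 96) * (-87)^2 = 230268.82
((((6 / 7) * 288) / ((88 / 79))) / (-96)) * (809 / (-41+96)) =-575199/16940 = -33.96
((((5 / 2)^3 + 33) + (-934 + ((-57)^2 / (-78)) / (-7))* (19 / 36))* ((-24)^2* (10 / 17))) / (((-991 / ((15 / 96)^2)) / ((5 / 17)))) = 451656875/416996944 = 1.08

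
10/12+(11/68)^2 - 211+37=-2401805/13872 = -173.14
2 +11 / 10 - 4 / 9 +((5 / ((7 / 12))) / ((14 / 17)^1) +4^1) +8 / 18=8579/490 = 17.51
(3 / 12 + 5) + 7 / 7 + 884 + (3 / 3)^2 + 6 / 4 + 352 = 4979/4 = 1244.75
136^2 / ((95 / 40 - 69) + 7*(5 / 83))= -279.38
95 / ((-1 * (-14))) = 95/14 = 6.79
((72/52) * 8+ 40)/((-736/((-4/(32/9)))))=747/9568 = 0.08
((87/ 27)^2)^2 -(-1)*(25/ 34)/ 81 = 24049579/223074 = 107.81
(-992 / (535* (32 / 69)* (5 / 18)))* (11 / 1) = -423522/2675 = -158.33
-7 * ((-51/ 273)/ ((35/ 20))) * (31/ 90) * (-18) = -4.63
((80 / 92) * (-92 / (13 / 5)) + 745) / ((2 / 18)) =83565/13 = 6428.08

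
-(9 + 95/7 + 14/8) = -681/28 = -24.32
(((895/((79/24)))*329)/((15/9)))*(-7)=-29681064/79 = -375709.67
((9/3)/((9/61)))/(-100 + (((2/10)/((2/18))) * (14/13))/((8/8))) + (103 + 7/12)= 1317837/12748 = 103.38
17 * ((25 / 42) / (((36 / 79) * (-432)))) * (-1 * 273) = 436475/31104 = 14.03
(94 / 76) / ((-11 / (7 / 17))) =-0.05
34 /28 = 17/14 = 1.21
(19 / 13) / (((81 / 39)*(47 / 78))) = 494/423 = 1.17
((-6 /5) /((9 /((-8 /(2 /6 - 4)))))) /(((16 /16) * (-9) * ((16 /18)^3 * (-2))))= -81/3520 = -0.02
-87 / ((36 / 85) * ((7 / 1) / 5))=-12325/84 = -146.73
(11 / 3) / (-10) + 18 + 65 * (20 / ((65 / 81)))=49129/30 = 1637.63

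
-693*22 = -15246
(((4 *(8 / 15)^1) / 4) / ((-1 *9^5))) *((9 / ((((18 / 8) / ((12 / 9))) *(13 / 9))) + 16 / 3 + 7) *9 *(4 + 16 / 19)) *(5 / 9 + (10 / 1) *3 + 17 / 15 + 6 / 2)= -28722400/131265927 = -0.22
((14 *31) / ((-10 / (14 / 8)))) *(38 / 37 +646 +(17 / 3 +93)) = -31432667/555 = -56635.44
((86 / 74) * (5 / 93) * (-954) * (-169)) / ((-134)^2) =5777265/10297766 = 0.56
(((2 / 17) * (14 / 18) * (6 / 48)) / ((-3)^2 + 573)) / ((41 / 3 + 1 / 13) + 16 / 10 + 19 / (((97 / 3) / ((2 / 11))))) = 715/562112208 = 0.00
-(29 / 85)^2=-841/7225 = -0.12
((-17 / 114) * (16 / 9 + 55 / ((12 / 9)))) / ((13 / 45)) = -131665/5928 = -22.21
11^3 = 1331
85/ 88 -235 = -20595/88 = -234.03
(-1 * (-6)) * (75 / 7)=450/7 = 64.29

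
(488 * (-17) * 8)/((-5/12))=796416/5 = 159283.20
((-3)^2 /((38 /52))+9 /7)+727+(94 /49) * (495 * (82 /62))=57621370/28861 = 1996.51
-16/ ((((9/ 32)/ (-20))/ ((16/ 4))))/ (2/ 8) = 163840/9 = 18204.44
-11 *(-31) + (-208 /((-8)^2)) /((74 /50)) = 50143/148 = 338.80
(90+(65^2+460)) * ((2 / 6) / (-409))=-4775/1227 = -3.89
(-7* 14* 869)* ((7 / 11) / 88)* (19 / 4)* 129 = -66414747/176 = -377356.52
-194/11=-17.64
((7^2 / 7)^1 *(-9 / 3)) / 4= -21/4 = -5.25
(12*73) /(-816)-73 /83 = -11023/5644 = -1.95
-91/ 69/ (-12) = 91/828 = 0.11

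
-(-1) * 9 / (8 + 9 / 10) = 90/89 = 1.01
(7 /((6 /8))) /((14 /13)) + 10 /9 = 88/9 = 9.78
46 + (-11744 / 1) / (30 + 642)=599/21 = 28.52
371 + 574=945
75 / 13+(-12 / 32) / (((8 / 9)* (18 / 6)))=4683/832 = 5.63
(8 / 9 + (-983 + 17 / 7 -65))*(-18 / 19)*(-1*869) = -114386470/133 = -860048.65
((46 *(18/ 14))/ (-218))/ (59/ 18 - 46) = 0.01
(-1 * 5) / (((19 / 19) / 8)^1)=-40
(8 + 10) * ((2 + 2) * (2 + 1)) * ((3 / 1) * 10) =6480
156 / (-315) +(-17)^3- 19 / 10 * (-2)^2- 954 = -123377/21 = -5875.10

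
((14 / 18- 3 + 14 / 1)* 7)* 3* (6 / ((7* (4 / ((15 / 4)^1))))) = 795/4 = 198.75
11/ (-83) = -11/83 = -0.13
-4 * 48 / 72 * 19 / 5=-152/15 = -10.13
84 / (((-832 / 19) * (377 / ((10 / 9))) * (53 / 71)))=-47215/6234072 = -0.01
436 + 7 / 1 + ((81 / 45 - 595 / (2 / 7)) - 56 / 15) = -49243/30 = -1641.43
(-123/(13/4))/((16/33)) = -4059/52 = -78.06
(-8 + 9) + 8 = 9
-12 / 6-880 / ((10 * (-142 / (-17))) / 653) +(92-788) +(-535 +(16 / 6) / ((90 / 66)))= -25913167/3195 = -8110.54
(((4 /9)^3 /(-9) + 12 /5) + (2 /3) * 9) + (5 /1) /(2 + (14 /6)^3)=113699749/13023585 = 8.73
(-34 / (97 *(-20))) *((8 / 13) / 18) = 34/56745 = 0.00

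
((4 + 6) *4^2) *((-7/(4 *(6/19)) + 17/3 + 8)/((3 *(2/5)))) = 3250/3 = 1083.33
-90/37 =-2.43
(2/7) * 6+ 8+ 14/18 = 661/63 = 10.49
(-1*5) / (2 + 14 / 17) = -85/48 = -1.77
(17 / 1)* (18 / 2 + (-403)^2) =2761106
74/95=0.78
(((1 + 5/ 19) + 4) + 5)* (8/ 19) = 1560/361 = 4.32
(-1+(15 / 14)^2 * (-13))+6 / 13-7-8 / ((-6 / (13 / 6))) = -448849/22932 = -19.57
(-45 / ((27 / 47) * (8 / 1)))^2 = 55225/576 = 95.88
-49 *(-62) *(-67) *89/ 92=-9057797/46 = -196908.63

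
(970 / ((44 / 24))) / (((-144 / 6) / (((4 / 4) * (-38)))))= 9215/11 = 837.73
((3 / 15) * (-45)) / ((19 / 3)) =-27/19 = -1.42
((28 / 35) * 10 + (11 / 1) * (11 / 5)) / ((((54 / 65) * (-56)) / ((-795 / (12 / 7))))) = 554645/1728 = 320.98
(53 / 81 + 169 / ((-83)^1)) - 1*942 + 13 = -930.38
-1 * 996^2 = -992016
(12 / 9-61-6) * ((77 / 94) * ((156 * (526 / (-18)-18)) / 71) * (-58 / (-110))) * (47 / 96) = 44190055/30672 = 1440.73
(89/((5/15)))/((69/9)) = 801/23 = 34.83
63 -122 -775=-834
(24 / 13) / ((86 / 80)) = 960/559 = 1.72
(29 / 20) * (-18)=-261/10 = -26.10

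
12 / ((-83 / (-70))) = 840/83 = 10.12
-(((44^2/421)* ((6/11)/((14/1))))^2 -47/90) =383095463/781632810 = 0.49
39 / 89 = 0.44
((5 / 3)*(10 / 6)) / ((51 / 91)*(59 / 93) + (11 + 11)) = 14105/113517 = 0.12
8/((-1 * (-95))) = 8/95 = 0.08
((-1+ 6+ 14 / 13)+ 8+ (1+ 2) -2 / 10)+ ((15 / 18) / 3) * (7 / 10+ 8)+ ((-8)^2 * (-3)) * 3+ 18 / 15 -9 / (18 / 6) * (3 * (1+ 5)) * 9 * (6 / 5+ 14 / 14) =-1267271/780 = -1624.71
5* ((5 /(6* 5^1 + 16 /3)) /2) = 75/212 = 0.35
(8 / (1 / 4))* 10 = 320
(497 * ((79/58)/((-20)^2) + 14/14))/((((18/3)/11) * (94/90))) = 381798879/436160 = 875.36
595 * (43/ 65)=5117/13 = 393.62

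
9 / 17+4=77/17 = 4.53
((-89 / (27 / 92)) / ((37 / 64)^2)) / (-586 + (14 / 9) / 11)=23057408/14887875 = 1.55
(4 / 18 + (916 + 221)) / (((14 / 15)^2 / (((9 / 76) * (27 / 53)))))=62177625/789488 = 78.76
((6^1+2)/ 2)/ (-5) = -4/5 = -0.80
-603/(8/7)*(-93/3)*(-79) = -1292153.62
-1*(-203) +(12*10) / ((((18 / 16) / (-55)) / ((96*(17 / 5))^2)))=-625016629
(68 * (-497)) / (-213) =476/3 = 158.67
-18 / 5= -3.60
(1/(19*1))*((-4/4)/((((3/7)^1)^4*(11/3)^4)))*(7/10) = -16807/2781790 = -0.01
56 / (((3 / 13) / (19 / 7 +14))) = 4056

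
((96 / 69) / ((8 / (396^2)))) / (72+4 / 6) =940896/2507 = 375.31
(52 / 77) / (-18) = -26/693 = -0.04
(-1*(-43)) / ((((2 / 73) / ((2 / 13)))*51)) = 3139/663 = 4.73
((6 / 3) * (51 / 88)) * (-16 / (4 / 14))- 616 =-7490/11 = -680.91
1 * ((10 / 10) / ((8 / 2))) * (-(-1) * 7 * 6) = 21/2 = 10.50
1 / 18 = 0.06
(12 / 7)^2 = 144/49 = 2.94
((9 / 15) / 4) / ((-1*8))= -3/160 = -0.02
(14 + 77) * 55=5005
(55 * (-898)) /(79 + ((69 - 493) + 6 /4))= 98780/687 = 143.78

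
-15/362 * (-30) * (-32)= -7200/181 = -39.78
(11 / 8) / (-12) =-11/96 = -0.11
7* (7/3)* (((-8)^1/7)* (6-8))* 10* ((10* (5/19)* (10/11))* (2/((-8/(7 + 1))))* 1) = -1120000/627 = -1786.28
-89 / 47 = -1.89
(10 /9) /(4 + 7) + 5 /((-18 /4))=-100/99 = -1.01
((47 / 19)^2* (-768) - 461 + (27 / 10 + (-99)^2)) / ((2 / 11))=184382297/7220 = 25537.71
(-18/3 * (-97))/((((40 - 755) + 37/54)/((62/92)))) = -487134/887179 = -0.55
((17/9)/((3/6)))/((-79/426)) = -4828/237 = -20.37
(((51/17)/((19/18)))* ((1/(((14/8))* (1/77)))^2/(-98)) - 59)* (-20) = 2144020/931 = 2302.92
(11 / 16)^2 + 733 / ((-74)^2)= 212561/350464 = 0.61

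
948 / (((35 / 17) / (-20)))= -64464/7 = -9209.14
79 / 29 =2.72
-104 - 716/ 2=-462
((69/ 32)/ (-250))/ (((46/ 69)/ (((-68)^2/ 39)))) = -19941/13000 = -1.53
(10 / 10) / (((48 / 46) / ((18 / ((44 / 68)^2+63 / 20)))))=99705/20627 = 4.83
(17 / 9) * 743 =12631/9 = 1403.44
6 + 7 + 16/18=125/9 = 13.89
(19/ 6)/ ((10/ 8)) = 38/15 = 2.53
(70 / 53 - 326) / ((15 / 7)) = -40152/265 = -151.52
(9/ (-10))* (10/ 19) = -9/19 = -0.47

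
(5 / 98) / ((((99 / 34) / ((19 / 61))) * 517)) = 1615/152985987 = 0.00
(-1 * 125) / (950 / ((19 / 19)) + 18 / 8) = -500/3809 = -0.13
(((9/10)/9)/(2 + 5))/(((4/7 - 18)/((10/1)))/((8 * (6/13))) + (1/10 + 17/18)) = 72/2885 = 0.02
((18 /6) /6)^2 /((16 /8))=0.12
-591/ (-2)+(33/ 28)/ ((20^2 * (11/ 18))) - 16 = 1565227/5600 = 279.50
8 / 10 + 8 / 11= 84/55 = 1.53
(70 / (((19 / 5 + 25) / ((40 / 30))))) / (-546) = -0.01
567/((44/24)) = 3402/11 = 309.27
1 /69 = 0.01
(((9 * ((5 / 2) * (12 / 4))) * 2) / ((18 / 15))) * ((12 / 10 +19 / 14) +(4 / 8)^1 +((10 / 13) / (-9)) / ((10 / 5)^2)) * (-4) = -124315/91 = -1366.10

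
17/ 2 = 8.50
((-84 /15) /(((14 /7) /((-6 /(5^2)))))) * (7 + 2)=756/125 = 6.05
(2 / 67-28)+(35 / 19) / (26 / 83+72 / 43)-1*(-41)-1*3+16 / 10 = 566972781/45153310 = 12.56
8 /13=0.62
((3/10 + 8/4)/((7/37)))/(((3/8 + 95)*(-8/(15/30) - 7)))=-0.01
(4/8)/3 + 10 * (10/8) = 38/3 = 12.67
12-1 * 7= 5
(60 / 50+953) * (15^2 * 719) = 154365705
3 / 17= 0.18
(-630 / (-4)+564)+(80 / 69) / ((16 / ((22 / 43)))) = 4281601/5934 = 721.54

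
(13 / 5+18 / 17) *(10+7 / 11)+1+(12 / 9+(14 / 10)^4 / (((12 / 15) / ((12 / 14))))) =6362569/140250 = 45.37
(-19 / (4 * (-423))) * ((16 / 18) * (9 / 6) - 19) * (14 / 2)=-7049/5076 = -1.39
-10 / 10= -1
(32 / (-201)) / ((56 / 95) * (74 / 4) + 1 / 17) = -51680/3559107 = -0.01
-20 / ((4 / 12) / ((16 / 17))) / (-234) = 160/663 = 0.24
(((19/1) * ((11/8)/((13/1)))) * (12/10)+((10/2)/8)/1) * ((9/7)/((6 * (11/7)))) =4737/11440 = 0.41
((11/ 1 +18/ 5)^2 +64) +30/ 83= 575857/2075 = 277.52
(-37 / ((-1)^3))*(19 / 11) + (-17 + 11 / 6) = 3217/66 = 48.74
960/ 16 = 60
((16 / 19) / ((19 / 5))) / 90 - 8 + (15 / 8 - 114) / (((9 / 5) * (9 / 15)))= -2906347/25992 = -111.82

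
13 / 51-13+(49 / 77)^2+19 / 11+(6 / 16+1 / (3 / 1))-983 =-16339237/16456 = -992.90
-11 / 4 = -2.75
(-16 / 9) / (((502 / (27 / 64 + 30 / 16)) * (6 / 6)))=-49/6024 = -0.01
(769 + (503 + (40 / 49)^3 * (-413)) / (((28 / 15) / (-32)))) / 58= -470878439/6823642 = -69.01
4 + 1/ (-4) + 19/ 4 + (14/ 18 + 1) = 185/18 = 10.28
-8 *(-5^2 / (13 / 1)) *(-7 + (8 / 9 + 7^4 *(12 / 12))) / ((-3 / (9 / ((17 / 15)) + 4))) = -67314800/459 = -146655.34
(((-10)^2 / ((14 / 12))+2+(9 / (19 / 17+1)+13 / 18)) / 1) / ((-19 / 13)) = -303641/4788 = -63.42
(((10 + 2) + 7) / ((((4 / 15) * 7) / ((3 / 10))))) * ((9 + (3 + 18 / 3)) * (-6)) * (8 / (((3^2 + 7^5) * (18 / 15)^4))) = -35625/470848 = -0.08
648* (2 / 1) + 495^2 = 246321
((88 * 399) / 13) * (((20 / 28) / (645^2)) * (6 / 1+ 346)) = 588544/360555 = 1.63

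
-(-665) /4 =665/4 = 166.25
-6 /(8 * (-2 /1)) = 3/8 = 0.38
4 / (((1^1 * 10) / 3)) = 6/5 = 1.20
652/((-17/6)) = -3912/17 = -230.12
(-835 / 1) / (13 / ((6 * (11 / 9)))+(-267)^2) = -18370/1568397 = -0.01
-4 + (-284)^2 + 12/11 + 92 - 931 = 877955/11 = 79814.09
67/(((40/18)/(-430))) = -25929/2 = -12964.50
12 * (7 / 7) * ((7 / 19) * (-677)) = -56868/19 = -2993.05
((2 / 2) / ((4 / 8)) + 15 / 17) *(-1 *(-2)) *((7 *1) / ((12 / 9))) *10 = 302.65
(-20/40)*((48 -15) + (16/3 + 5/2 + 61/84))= -3491/168 = -20.78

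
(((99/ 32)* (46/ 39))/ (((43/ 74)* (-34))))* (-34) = 28083/4472 = 6.28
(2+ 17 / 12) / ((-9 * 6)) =-41/648 = -0.06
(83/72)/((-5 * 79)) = -83/28440 = 0.00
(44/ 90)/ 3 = 22/135 = 0.16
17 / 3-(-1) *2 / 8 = 71/12 = 5.92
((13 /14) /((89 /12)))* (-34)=-2652/623 = -4.26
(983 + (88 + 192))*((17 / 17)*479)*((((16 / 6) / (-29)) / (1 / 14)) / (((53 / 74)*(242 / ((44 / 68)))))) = -835674896/287419 = -2907.51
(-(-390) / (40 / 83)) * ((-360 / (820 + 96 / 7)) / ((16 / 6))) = -3058965/23344 = -131.04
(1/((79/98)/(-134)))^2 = 172449424/6241 = 27631.70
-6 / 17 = -0.35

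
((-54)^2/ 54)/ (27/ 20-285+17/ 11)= -11880/62063 = -0.19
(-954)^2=910116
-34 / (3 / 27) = -306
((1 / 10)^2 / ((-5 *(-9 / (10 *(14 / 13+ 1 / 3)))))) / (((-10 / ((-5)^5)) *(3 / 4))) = 1375/1053 = 1.31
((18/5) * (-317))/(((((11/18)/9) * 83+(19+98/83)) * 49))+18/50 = -230530491/425233025 = -0.54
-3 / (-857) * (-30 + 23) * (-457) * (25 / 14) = 34275/1714 = 20.00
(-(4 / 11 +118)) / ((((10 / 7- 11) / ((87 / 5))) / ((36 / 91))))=4077864/47905 = 85.12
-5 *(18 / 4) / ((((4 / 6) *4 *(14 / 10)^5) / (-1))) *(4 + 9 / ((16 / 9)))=61171875/4302592 = 14.22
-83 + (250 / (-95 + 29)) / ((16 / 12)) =-3777/44 = -85.84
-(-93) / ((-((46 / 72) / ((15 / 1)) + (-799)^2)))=-50220/344736563 = 0.00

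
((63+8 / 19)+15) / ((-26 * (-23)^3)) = 745/3005249 = 0.00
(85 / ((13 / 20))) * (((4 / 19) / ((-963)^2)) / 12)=1700/687180429 = 0.00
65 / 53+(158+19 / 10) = 85397/530 = 161.13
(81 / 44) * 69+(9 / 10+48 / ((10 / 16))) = 45039/220 = 204.72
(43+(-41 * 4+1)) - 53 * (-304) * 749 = 12067768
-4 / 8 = -1/2 = -0.50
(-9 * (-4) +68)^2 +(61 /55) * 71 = 10894.75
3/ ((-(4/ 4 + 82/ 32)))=-16/19 = -0.84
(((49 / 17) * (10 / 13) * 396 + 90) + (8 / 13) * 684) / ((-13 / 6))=-1841724/2873 = -641.05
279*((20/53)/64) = 1395/848 = 1.65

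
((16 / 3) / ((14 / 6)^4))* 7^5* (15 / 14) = 3240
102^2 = 10404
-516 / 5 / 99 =-172/165 = -1.04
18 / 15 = 6/5 = 1.20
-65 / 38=-1.71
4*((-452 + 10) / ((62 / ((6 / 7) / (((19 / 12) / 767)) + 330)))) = -21250.73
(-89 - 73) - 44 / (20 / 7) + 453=1378/5 = 275.60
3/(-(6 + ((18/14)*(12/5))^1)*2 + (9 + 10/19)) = -1995/5749 = -0.35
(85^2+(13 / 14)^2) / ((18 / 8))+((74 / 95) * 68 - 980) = 95707567/41895 = 2284.46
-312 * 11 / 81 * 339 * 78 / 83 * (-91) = 1228343.58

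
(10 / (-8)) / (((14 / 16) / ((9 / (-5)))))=18/7 = 2.57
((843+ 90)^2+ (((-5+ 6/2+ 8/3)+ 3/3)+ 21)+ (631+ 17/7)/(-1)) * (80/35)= 292279088/147 = 1988293.12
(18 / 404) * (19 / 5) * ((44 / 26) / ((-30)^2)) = 209/656500 = 0.00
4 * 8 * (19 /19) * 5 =160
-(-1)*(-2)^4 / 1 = 16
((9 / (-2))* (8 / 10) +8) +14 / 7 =32/5 = 6.40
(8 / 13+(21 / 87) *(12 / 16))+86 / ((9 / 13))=1696753/13572 = 125.02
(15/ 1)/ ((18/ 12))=10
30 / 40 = 3/4 = 0.75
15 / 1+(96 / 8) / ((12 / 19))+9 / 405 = 1531/45 = 34.02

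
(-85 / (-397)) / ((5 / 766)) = 13022/397 = 32.80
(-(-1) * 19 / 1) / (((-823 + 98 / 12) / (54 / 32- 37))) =32205/39112 = 0.82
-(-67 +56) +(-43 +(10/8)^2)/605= 105817/9680 = 10.93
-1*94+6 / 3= -92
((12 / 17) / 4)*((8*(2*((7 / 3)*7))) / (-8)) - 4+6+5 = 21/17 = 1.24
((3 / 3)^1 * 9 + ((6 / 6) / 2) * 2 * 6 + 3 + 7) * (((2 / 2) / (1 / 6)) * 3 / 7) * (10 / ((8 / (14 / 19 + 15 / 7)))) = 430875/1862 = 231.40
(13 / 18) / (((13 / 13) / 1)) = 13/18 = 0.72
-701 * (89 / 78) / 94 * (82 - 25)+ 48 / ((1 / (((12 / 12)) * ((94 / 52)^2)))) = -10426579/31772 = -328.17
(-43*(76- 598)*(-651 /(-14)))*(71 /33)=24701823/11 = 2245620.27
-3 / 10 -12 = -123/10 = -12.30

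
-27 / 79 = -0.34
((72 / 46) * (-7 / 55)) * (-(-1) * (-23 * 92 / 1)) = 23184/55 = 421.53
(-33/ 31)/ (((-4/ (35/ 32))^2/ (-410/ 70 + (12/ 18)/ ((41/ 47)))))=8441125/20824064 = 0.41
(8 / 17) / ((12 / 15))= 10/17 = 0.59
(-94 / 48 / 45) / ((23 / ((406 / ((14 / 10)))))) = -1363/2484 = -0.55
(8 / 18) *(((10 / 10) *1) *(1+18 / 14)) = 1.02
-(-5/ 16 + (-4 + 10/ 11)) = 599/176 = 3.40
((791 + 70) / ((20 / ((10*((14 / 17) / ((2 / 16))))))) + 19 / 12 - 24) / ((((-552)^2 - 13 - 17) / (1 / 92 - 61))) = -31270103/55515744 = -0.56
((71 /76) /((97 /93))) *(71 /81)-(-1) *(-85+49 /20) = -20343514/248805 = -81.76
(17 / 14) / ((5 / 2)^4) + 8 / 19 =0.45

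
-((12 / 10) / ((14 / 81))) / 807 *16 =-1296/9415 = -0.14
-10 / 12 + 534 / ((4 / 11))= 4403/3 = 1467.67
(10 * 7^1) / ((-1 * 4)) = -35/2 = -17.50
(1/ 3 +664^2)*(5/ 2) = 6613445/6 = 1102240.83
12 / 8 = 3/2 = 1.50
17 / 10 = 1.70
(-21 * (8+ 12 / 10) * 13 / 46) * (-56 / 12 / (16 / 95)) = 12103/8 = 1512.88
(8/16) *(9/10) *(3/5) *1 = 0.27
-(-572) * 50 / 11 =2600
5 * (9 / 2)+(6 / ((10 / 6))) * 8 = 513/10 = 51.30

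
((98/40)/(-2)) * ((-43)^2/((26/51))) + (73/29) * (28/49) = -937688473/211120 = -4441.50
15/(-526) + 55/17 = 28675/8942 = 3.21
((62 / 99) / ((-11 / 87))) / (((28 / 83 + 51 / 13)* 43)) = -1940042/71754573 = -0.03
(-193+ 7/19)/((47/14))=-51240/893 = -57.38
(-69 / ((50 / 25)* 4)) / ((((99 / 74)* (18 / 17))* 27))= -14467/64152 = -0.23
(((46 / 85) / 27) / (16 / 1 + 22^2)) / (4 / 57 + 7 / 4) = 874/39684375 = 0.00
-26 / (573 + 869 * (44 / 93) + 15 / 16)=-38688/1465795 = -0.03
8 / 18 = 4/9 = 0.44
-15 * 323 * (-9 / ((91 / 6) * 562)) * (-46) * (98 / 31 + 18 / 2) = -174507210/60977 = -2861.85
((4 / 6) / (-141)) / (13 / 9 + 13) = -1/3055 = 0.00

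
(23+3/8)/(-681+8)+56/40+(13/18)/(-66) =10828151/7995240 = 1.35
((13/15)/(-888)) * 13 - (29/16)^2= -1405673/426240 = -3.30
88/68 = 22/17 = 1.29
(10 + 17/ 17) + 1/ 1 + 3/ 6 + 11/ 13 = 347/26 = 13.35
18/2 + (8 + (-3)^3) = -10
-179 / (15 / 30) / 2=-179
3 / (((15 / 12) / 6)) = 72/5 = 14.40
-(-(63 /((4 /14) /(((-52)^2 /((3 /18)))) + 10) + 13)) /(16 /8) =10959325/1135682 = 9.65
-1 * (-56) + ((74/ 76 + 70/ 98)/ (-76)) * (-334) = 641031/10108 = 63.42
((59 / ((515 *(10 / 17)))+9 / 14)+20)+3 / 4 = 1556467/72100 = 21.59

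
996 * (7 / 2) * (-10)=-34860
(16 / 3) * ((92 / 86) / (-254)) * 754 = -16.94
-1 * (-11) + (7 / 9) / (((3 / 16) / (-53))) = -5639/27 = -208.85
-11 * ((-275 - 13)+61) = 2497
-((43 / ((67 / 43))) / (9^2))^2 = -3418801/29452329 = -0.12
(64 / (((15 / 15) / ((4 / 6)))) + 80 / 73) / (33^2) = 9584/238491 = 0.04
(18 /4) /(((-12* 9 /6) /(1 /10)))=-1/40 = -0.02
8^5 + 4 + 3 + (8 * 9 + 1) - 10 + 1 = 32839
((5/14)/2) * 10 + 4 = 5.79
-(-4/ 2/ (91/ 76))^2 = -23104/8281 = -2.79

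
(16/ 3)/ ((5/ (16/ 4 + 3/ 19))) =1264/285 = 4.44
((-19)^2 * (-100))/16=-9025/4 = -2256.25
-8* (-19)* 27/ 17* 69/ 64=35397/136 = 260.27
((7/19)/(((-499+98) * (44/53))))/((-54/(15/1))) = 1855/6034248 = 0.00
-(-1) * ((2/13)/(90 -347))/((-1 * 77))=2/257257 = 0.00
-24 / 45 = -8/15 = -0.53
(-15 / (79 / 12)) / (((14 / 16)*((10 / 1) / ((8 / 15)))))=-384/2765 = -0.14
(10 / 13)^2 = 100/169 = 0.59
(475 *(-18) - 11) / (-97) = 8561/97 = 88.26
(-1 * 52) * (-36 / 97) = 1872/97 = 19.30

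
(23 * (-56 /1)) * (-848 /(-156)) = -273056/39 = -7001.44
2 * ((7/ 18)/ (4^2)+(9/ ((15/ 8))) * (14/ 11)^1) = 97153/7920 = 12.27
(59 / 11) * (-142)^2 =1189676/11 = 108152.36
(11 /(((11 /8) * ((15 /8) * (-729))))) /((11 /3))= -64/40095 = 0.00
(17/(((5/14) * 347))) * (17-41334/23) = -9744434/39905 = -244.19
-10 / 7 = -1.43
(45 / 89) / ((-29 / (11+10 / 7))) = -135/623 = -0.22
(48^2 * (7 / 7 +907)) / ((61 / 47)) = 98325504/61 = 1611893.51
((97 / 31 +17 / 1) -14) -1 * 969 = -962.87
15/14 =1.07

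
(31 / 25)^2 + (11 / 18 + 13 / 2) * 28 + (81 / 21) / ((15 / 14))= 1148899/5625 = 204.25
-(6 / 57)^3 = -8/6859 = 0.00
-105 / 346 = -0.30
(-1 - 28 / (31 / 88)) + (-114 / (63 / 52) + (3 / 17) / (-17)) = -32847092/188139 = -174.59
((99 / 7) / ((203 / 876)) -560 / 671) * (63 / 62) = 258282198/4222603 = 61.17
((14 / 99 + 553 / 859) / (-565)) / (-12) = 66773/576577980 = 0.00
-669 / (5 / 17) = -2274.60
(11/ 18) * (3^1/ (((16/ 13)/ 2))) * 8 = 143/6 = 23.83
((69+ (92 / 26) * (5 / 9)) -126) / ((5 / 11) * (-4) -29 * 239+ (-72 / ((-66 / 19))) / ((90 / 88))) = 354145/44482269 = 0.01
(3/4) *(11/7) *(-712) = -839.14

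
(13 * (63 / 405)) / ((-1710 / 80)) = -0.09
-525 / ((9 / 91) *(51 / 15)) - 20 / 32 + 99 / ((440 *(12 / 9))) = -12743723/8160 = -1561.73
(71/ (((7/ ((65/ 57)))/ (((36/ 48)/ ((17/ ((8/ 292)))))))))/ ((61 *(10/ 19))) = 923/2119628 = 0.00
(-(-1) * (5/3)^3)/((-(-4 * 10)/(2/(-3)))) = -25/324 = -0.08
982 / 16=491/8 = 61.38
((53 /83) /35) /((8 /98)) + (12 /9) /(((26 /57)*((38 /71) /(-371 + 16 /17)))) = -741375269/366860 = -2020.87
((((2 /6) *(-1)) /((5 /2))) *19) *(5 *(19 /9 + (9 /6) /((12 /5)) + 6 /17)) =-71839/1836 = -39.13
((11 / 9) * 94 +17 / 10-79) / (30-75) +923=3734767/4050 = 922.16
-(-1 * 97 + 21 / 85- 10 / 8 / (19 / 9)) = 97.35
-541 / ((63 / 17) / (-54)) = 55182/7 = 7883.14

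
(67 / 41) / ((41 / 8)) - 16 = -26360/1681 = -15.68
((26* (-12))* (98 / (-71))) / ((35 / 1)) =4368/355 = 12.30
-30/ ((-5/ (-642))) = -3852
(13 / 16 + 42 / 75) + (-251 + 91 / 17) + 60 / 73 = -120849891/496400 = -243.45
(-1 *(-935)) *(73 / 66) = 6205/6 = 1034.17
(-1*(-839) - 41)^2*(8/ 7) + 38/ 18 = 6550003/9 = 727778.11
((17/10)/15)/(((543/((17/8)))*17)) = 17/651600 = 0.00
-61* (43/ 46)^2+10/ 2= -102209/2116 = -48.30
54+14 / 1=68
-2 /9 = -0.22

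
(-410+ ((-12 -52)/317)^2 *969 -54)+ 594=17032594/100489 = 169.50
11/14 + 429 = 6017/14 = 429.79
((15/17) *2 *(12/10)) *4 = 144/17 = 8.47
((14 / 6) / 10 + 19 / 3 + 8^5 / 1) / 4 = 983237/120 = 8193.64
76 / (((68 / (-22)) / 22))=-9196/17 = -540.94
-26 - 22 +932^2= 868576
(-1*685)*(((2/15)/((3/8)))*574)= -139800.89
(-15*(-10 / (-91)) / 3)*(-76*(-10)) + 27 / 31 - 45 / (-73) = -85687694/205933 = -416.10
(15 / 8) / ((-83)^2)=15/55112 = 0.00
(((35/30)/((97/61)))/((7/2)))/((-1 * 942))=-61/274122 = 0.00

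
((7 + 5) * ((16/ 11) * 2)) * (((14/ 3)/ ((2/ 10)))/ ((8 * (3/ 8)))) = 8960/33 = 271.52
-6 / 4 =-3/2 = -1.50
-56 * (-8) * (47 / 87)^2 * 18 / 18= 989632/7569 = 130.75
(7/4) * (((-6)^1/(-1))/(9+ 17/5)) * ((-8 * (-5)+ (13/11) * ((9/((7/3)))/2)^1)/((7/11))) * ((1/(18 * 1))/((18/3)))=32555/62496 = 0.52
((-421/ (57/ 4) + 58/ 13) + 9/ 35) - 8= -32.83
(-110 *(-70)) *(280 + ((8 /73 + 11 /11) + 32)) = 175998900/73 = 2410943.84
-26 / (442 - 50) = -13/196 = -0.07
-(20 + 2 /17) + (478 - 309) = 2531/17 = 148.88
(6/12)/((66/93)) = 31/44 = 0.70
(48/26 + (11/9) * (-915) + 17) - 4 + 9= -42685/39 = -1094.49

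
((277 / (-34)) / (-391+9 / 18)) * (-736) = -203872/13277 = -15.36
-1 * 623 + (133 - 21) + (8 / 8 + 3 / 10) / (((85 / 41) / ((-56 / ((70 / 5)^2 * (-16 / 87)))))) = -24277229/47600 = -510.03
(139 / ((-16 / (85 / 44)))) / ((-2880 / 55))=11815/36864 = 0.32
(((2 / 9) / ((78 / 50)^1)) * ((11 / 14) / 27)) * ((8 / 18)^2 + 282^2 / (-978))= -22655050/67374909 = -0.34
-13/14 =-0.93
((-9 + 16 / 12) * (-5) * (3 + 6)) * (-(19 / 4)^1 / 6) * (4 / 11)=-2185/22 = -99.32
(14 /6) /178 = 7/534 = 0.01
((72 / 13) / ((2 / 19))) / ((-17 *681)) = -228/50167 = 0.00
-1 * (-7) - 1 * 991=-984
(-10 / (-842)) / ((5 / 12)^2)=144/2105 = 0.07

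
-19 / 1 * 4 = -76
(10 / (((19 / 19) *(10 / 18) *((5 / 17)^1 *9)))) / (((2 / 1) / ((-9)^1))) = -153/5 = -30.60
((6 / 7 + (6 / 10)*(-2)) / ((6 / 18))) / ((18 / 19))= -38/35 = -1.09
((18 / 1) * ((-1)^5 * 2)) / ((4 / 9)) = -81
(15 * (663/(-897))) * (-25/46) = 6.03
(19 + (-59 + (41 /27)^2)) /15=-2.51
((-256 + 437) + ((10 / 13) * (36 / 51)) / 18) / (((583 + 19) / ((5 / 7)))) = 600115/2793882 = 0.21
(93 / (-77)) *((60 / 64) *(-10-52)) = 43245/616 = 70.20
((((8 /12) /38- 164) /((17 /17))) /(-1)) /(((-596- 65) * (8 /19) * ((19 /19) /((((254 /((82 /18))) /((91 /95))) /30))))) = -1734947/1517656 = -1.14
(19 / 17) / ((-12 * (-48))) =19/9792 = 0.00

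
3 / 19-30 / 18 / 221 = 1894/12597 = 0.15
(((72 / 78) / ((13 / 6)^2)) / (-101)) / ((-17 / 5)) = 2160/3772249 = 0.00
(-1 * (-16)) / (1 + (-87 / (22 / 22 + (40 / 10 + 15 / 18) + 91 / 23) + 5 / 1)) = -5404/975 = -5.54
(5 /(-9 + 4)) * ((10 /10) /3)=-1/3 = -0.33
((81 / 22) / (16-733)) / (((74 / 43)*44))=-1161/17120048 = 0.00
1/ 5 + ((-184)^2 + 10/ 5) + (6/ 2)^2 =169336/5 = 33867.20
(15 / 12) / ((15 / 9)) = 3/4 = 0.75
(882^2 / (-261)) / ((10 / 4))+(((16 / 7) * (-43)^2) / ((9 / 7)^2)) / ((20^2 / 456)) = 33715024/19575 = 1722.35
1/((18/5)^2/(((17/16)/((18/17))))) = 7225/93312 = 0.08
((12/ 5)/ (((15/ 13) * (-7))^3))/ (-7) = 8788/13505625 = 0.00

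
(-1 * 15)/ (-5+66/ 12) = -30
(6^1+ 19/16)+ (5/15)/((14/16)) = 2543/336 = 7.57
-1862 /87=-21.40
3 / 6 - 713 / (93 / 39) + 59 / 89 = -53015/178 = -297.84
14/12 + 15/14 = 47/21 = 2.24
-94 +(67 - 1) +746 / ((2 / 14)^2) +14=36540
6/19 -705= -13389/19 = -704.68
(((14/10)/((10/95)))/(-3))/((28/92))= -14.57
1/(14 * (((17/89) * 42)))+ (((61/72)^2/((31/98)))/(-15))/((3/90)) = -151582085/33466608 = -4.53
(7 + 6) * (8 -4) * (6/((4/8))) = 624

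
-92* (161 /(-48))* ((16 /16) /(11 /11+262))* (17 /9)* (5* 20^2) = 31475500/7101 = 4432.54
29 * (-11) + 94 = -225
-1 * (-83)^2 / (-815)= 6889/815 = 8.45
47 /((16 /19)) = 893/16 = 55.81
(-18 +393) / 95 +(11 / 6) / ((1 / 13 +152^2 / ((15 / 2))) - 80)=87781435/22234522 = 3.95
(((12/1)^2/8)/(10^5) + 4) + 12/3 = 400009/50000 = 8.00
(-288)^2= 82944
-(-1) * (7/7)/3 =1/3 = 0.33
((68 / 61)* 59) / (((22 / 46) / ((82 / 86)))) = 3783316/28853 = 131.12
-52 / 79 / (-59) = 0.01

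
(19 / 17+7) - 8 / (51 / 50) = 14/51 = 0.27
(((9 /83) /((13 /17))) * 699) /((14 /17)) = 1818099/15106 = 120.36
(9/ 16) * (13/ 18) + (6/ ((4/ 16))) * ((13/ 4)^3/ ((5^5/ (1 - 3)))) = -12103/100000 = -0.12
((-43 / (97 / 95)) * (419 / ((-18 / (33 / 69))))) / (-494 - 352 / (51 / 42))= -320072005/535145508 = -0.60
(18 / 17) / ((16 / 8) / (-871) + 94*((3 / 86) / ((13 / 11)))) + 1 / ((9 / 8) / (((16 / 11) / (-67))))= 326594402/900622107 = 0.36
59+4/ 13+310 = 4801/13 = 369.31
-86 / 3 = -28.67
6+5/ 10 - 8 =-1.50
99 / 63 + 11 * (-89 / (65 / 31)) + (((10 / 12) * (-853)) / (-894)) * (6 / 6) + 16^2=-508969697/2440620 = -208.54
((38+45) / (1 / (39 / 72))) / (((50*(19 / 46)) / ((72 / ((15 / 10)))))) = 104.49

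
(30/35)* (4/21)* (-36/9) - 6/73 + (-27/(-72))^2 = -136127/228928 = -0.59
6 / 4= 3/2 = 1.50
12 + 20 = 32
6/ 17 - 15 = -14.65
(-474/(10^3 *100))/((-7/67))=15879/350000 = 0.05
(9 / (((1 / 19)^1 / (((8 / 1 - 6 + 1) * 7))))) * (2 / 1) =7182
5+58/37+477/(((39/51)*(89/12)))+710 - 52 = 32049869/42809 = 748.67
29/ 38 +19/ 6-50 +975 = 52949/57 = 928.93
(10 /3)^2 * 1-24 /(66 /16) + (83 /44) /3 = 2345/396 = 5.92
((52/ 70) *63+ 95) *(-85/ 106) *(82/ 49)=-494173/2597 = -190.29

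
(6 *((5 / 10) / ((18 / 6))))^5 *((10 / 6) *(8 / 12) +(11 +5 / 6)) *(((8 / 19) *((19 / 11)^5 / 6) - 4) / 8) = -20552464/4348377 = -4.73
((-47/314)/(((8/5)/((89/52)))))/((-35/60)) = 62745/228592 = 0.27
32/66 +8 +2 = 346/33 = 10.48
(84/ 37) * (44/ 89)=3696/3293 = 1.12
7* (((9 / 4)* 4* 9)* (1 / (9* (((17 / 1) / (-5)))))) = -315/17 = -18.53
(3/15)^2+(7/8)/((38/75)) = 1.77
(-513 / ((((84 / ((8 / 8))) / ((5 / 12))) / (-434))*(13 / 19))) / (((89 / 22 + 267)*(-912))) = -32395/4961216 = -0.01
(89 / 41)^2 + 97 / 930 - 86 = -126916793/1563330 = -81.18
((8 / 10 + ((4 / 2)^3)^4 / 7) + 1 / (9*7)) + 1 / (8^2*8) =94503739/161280 = 585.96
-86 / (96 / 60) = -215/4 = -53.75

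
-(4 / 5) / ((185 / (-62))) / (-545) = -248/504125 = 0.00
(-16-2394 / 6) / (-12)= 415/12 = 34.58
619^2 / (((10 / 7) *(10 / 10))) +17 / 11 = 29503567/110 = 268214.25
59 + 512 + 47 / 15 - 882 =-4618/15 = -307.87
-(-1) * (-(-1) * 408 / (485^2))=408/235225 = 0.00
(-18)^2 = 324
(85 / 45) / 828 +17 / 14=63461/52164 = 1.22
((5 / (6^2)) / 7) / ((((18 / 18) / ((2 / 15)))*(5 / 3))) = 1/630 = 0.00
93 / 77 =1.21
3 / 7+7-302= -2062/7 = -294.57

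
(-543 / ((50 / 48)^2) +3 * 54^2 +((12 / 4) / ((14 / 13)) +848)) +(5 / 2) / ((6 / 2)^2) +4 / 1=358416241/39375 = 9102.63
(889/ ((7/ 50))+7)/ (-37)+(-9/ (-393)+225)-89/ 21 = 48.97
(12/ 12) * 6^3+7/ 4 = 871/4 = 217.75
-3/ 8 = -0.38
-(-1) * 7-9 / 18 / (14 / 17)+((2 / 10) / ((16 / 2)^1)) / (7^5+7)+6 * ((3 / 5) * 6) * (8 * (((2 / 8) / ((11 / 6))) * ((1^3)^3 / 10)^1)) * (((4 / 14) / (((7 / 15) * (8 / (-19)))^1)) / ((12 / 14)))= 17721967/7398160 = 2.40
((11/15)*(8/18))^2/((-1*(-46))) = 968/419175 = 0.00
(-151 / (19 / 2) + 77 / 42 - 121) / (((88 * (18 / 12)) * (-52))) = 15397/782496 = 0.02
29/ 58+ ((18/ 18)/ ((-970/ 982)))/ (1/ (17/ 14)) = -2476/3395 = -0.73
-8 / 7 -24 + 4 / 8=-345/14 = -24.64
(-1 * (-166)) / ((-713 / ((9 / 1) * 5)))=-10.48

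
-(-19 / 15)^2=-361/225 = -1.60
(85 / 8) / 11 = 85/88 = 0.97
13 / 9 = 1.44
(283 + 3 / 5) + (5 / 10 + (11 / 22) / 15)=4262/15 = 284.13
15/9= 1.67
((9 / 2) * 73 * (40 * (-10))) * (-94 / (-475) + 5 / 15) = -1326264/19 = -69803.37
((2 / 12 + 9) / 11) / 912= 5/5472 = 0.00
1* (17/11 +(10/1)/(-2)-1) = -49/11 = -4.45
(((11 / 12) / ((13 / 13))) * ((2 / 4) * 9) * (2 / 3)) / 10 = 11/40 = 0.28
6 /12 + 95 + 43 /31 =6007/62 = 96.89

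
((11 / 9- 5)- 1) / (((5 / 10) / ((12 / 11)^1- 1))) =-86/99 = -0.87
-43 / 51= -0.84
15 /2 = 7.50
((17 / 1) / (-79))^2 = 289/6241 = 0.05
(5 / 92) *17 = 85/92 = 0.92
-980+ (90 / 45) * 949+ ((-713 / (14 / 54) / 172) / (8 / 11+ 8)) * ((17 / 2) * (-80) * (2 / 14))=36947511/33712 = 1095.98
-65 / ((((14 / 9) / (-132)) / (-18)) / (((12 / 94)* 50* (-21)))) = 625482000/47 = 13308127.66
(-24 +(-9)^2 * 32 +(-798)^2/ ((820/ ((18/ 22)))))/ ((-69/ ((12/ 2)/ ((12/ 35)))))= -812.45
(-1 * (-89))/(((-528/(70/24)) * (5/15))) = -3115/2112 = -1.47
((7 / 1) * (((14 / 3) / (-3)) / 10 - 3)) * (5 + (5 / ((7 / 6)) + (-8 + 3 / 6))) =-355/9 = -39.44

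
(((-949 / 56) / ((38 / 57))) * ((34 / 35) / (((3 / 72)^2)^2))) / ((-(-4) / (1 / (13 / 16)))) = -617601024/245 = -2520820.51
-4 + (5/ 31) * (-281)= -1529/31 = -49.32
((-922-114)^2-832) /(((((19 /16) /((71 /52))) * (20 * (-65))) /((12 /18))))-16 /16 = -50843571/80275 = -633.37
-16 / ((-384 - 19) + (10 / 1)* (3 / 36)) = 96/2413 = 0.04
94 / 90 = 47/45 = 1.04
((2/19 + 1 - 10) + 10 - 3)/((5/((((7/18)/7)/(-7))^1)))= 2/665 = 0.00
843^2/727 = 710649/727 = 977.51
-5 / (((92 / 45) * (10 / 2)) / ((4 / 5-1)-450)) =20259/92 = 220.21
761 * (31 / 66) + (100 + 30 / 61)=1843631/4026 = 457.93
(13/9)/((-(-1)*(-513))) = -13/4617 = 0.00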